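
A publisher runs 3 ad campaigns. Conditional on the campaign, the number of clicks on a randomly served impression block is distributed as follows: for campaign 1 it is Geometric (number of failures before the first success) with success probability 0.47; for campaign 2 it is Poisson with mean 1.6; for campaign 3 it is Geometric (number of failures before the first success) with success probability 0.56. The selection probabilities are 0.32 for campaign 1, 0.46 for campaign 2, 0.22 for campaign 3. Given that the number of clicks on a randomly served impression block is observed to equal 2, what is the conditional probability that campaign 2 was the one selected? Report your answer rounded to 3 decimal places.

0.643

Likelihoods P(X=2 | ·): 1: 0.132023; 2: 0.258428; 3: 0.108416.
Posterior ∝ prior × likelihood. Numerator for 2: 0.46·0.258428 = 0.118877.
Normalizing constant: 0.32·0.132023 + 0.46·0.258428 + 0.22·0.108416 = 0.184976.
P(2 | observation) = 0.118877 / 0.184976 = 0.642662.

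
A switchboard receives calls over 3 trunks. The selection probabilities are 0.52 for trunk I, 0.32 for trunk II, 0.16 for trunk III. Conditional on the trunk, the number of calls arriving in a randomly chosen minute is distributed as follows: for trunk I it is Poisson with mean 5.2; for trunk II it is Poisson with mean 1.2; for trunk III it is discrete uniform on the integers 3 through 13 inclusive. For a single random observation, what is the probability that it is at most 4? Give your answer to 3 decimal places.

0.558

Conditional on each trunk, P(X ≤ 4): I: 0.406128; II: 0.992254; III: 0.181818.
By total probability, P(X ≤ 4) = 0.52·0.406128 + 0.32·0.992254 + 0.16·0.181818 = 0.557799.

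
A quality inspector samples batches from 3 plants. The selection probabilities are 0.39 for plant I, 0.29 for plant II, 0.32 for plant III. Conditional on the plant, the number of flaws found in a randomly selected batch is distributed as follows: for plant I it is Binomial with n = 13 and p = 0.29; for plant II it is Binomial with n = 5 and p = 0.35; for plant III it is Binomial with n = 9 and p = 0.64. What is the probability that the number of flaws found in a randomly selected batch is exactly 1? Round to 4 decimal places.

0.1152

Conditional on each plant, P(X = 1): I: 0.0618645; II: 0.312386; III: 0.00162496.
By total probability, P(X = 1) = 0.39·0.0618645 + 0.29·0.312386 + 0.32·0.00162496 = 0.115239.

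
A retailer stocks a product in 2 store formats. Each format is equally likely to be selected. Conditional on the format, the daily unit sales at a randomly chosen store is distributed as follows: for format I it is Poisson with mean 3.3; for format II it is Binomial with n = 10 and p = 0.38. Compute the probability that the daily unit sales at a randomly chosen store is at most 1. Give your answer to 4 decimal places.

Conditional on each format, P(X ≤ 1): I: 0.158598; II: 0.0598339.
By total probability, P(X ≤ 1) = 0.5·0.158598 + 0.5·0.0598339 = 0.109216.

0.1092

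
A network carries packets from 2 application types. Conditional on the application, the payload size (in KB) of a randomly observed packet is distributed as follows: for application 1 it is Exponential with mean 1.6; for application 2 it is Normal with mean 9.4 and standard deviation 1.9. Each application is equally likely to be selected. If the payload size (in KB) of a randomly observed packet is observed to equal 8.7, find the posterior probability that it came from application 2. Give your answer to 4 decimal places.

0.9863

Likelihoods f(8.7 | ·): 1: 0.00271897; 2: 0.196192.
Posterior ∝ prior × likelihood. Numerator for 2: 0.5·0.196192 = 0.0980962.
Normalizing constant: 0.5·0.00271897 + 0.5·0.196192 = 0.0994557.
P(2 | observation) = 0.0980962 / 0.0994557 = 0.986331.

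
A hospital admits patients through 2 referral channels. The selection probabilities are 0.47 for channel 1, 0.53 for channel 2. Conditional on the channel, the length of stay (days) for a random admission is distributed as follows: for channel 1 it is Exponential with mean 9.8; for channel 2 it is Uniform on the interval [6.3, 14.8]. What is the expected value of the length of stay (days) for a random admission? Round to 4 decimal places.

Component means — 1: 9.8; 2: 10.55.
E[X] = 0.47·9.8 + 0.53·10.55 = 10.1975.

10.1975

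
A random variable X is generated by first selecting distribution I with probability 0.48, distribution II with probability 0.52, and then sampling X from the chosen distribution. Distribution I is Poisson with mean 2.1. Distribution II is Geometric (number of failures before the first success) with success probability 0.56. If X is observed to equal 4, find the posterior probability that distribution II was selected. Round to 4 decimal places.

Likelihoods P(X=4 | ·): I: 0.099231; II: 0.0209893.
Posterior ∝ prior × likelihood. Numerator for II: 0.52·0.0209893 = 0.0109145.
Normalizing constant: 0.48·0.099231 + 0.52·0.0209893 = 0.0585454.
P(II | observation) = 0.0109145 / 0.0585454 = 0.186427.

0.1864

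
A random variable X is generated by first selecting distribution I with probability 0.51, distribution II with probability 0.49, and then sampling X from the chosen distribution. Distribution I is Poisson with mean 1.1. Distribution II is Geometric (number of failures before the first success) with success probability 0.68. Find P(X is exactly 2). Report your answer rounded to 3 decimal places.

0.137

Conditional on each component, P(X = 2): I: 0.201387; II: 0.069632.
By total probability, P(X = 2) = 0.51·0.201387 + 0.49·0.069632 = 0.136827.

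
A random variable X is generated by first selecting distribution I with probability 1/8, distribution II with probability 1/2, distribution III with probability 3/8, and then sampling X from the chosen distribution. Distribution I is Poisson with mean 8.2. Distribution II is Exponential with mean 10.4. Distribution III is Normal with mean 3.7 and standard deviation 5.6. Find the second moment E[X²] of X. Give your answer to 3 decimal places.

134.484

For each component E[X²] = Var + (mean)², giving I: 75.44; II: 216.32; III: 45.05.
Overall E[X²] = 0.125·75.44 + 0.5·216.32 + 0.375·45.05 = 134.484.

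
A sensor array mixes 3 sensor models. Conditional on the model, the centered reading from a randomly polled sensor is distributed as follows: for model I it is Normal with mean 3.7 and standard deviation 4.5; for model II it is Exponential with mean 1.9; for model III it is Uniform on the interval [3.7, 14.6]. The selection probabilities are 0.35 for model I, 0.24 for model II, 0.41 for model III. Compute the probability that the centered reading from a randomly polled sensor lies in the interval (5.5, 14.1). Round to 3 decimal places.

Conditional on each model, P(5.5 < X < 14.1): I: 0.334165; II: 0.0547151; III: 0.788991.
By total probability, P(5.5 < X < 14.1) = 0.35·0.334165 + 0.24·0.0547151 + 0.41·0.788991 = 0.453576.

0.454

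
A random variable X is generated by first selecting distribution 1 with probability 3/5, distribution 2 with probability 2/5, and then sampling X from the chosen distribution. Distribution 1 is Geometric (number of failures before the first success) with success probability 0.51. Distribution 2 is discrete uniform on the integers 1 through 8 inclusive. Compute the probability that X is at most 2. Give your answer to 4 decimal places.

0.6294

Conditional on each component, P(X ≤ 2): 1: 0.882351; 2: 0.25.
By total probability, P(X ≤ 2) = 0.6·0.882351 + 0.4·0.25 = 0.629411.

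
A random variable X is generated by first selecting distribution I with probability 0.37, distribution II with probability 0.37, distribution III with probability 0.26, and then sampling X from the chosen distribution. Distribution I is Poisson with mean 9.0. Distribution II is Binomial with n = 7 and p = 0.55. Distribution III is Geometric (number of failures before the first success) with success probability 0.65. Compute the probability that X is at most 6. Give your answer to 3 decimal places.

Conditional on each component, P(X ≤ 6): I: 0.206781; II: 0.984776; III: 0.999357.
By total probability, P(X ≤ 6) = 0.37·0.206781 + 0.37·0.984776 + 0.26·0.999357 = 0.700709.

0.701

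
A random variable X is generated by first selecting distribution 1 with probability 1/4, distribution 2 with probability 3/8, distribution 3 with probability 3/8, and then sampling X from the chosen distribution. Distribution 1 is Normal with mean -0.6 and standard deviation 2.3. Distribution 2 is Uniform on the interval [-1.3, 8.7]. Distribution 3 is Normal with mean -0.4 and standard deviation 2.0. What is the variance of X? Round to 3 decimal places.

10.049

Per component, 1: μ=-0.6, E[X²]=5.65; 2: μ=3.7, E[X²]=22.0233; 3: μ=-0.4, E[X²]=4.16.
E[X] = 0.25·-0.6 + 0.375·3.7 + 0.375·-0.4 = 1.0875.
E[X²] = 0.25·5.65 + 0.375·22.0233 + 0.375·4.16 = 11.2312.
Var(X) = E[X²] − (E[X])² = 11.2312 − 1.18266 = 10.0486.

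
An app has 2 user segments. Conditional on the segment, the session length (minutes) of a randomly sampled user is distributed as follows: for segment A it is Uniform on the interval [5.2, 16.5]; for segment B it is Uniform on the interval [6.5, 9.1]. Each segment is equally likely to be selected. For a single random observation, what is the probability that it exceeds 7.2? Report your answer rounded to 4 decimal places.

Conditional on each segment, P(X > 7.2): A: 0.823009; B: 0.730769.
By total probability, P(X > 7.2) = 0.5·0.823009 + 0.5·0.730769 = 0.776889.

0.7769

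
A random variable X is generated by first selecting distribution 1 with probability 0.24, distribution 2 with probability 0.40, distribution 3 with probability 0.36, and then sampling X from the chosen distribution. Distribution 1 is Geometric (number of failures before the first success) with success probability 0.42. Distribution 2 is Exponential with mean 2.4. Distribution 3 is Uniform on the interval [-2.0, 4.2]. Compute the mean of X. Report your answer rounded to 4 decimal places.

1.6874

Component means — 1: 1.38095; 2: 2.4; 3: 1.1.
E[X] = 0.24·1.38095 + 0.4·2.4 + 0.36·1.1 = 1.68743.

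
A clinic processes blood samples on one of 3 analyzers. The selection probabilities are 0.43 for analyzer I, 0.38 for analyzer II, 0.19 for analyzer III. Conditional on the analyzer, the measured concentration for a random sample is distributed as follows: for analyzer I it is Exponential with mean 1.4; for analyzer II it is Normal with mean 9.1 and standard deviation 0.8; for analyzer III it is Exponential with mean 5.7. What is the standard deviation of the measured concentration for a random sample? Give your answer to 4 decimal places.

Per component, I: μ=1.4, E[X²]=3.92; II: μ=9.1, E[X²]=83.45; III: μ=5.7, E[X²]=64.98.
E[X] = 0.43·1.4 + 0.38·9.1 + 0.19·5.7 = 5.143.
E[X²] = 0.43·3.92 + 0.38·83.45 + 0.19·64.98 = 45.7428.
Var(X) = E[X²] − (E[X])² = 45.7428 − 26.4504 = 19.2924.
SD(X) = √19.2924 = 4.39231.

4.3923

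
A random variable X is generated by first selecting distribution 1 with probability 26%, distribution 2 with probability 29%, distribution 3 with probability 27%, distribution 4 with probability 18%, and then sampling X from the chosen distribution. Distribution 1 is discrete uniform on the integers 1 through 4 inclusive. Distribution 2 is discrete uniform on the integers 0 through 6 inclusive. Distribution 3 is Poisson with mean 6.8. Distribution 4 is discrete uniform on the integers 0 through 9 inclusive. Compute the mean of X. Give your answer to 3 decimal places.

Component means — 1: 2.5; 2: 3; 3: 6.8; 4: 4.5.
E[X] = 0.26·2.5 + 0.29·3 + 0.27·6.8 + 0.18·4.5 = 4.166.

4.166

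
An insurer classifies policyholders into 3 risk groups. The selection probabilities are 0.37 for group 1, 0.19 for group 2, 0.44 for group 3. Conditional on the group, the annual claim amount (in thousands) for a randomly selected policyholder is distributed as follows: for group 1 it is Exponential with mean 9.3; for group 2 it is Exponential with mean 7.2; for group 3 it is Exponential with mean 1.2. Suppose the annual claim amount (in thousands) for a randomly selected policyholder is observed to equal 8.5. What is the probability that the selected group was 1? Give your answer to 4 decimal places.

0.6547

Likelihoods f(8.5 | ·): 1: 0.0431103; 2: 0.0426539; 3: 0.000699143.
Posterior ∝ prior × likelihood. Numerator for 1: 0.37·0.0431103 = 0.0159508.
Normalizing constant: 0.37·0.0431103 + 0.19·0.0426539 + 0.44·0.000699143 = 0.0243627.
P(1 | observation) = 0.0159508 / 0.0243627 = 0.654723.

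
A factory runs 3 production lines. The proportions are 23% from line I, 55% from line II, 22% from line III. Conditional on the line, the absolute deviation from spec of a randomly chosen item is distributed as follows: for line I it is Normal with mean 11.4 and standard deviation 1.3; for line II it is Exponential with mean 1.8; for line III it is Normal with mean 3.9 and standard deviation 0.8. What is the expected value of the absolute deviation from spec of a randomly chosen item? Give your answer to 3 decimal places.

4.470

Component means — I: 11.4; II: 1.8; III: 3.9.
E[X] = 0.23·11.4 + 0.55·1.8 + 0.22·3.9 = 4.47.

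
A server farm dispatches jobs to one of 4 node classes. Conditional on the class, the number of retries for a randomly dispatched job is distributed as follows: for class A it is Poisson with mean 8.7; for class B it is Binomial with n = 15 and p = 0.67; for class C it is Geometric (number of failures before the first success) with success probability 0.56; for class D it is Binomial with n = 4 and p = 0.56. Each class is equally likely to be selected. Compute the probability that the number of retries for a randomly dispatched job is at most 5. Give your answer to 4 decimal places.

0.5339

Conditional on each class, P(X ≤ 5): A: 0.13516; B: 0.00785597; C: 0.992744; D: 1.
By total probability, P(X ≤ 5) = 0.25·0.13516 + 0.25·0.00785597 + 0.25·0.992744 + 0.25·1 = 0.53394.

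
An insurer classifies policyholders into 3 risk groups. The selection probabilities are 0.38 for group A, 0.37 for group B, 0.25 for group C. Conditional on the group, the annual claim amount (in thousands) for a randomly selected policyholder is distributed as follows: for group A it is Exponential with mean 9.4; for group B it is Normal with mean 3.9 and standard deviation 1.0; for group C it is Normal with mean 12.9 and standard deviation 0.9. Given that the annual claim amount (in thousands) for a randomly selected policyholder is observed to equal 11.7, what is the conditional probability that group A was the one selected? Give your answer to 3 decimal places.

Likelihoods f(11.7 | ·): A: 0.0306418; B: 2.45286e-14; C: 0.182233.
Posterior ∝ prior × likelihood. Numerator for A: 0.38·0.0306418 = 0.0116439.
Normalizing constant: 0.38·0.0306418 + 0.37·2.45286e-14 + 0.25·0.182233 = 0.0572022.
P(A | observation) = 0.0116439 / 0.0572022 = 0.203556.

0.204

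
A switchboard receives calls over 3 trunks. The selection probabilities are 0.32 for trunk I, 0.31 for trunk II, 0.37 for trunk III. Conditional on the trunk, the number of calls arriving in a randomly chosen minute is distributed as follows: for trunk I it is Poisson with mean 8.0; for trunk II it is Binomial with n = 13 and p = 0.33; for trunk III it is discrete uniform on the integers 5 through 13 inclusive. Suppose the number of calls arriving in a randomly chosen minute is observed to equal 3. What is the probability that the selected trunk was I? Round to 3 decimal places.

Likelihoods P(X=3 | ·): I: 0.0286261; II: 0.187351; III: 0.
Posterior ∝ prior × likelihood. Numerator for I: 0.32·0.0286261 = 0.00916037.
Normalizing constant: 0.32·0.0286261 + 0.31·0.187351 + 0.37·0 = 0.0672392.
P(I | observation) = 0.00916037 / 0.0672392 = 0.136236.

0.136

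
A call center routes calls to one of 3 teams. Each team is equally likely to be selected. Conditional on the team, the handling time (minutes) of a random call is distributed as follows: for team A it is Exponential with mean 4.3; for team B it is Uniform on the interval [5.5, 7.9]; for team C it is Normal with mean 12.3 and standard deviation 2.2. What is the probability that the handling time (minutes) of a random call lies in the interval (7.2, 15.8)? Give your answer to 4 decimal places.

0.4626

Conditional on each team, P(7.2 < X < 15.8): A: 0.162053; B: 0.291667; C: 0.933965.
By total probability, P(7.2 < X < 15.8) = 0.333333·0.162053 + 0.333333·0.291667 + 0.333333·0.933965 = 0.462562.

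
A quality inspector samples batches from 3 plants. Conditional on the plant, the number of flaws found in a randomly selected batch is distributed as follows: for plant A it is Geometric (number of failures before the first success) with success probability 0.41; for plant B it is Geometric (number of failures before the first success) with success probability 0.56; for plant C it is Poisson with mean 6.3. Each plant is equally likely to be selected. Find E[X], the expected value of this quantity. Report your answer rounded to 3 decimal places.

2.842

Component means — A: 1.43902; B: 0.785714; C: 6.3.
E[X] = 0.333333·1.43902 + 0.333333·0.785714 + 0.333333·6.3 = 2.84158.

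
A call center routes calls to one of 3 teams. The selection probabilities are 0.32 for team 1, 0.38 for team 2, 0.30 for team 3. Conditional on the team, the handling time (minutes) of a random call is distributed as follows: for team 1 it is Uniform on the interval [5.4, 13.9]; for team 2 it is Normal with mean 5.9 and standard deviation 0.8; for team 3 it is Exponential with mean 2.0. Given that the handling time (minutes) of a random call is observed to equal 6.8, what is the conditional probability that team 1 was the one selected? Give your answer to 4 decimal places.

0.2627

Likelihoods f(6.8 | ·): 1: 0.117647; 2: 0.264846; 3: 0.0166866.
Posterior ∝ prior × likelihood. Numerator for 1: 0.32·0.117647 = 0.0376471.
Normalizing constant: 0.32·0.117647 + 0.38·0.264846 + 0.3·0.0166866 = 0.143294.
P(1 | observation) = 0.0376471 / 0.143294 = 0.262725.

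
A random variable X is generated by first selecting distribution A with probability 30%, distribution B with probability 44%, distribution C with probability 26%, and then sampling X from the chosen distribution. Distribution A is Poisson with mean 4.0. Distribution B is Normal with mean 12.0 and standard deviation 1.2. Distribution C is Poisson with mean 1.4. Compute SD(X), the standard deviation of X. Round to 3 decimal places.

Per component, A: μ=4, E[X²]=20; B: μ=12, E[X²]=145.44; C: μ=1.4, E[X²]=3.36.
E[X] = 0.3·4 + 0.44·12 + 0.26·1.4 = 6.844.
E[X²] = 0.3·20 + 0.44·145.44 + 0.26·3.36 = 70.8672.
Var(X) = E[X²] − (E[X])² = 70.8672 − 46.8403 = 24.0269.
SD(X) = √24.0269 = 4.90172.

4.902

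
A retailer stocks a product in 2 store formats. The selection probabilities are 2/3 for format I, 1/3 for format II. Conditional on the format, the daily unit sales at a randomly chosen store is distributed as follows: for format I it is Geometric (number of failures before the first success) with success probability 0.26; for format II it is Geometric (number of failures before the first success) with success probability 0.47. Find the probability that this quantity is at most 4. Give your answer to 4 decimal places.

0.8381

Conditional on each format, P(X ≤ 4): I: 0.778099; II: 0.95818.
By total probability, P(X ≤ 4) = 0.666667·0.778099 + 0.333333·0.95818 = 0.838126.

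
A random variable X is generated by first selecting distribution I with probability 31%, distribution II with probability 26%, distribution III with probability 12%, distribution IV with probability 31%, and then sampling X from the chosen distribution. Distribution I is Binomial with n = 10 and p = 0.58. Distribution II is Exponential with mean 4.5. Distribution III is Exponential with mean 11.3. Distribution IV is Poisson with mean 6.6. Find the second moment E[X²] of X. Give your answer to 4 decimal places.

67.9088

For each component E[X²] = Var + (mean)², giving I: 36.076; II: 40.5; III: 255.38; IV: 50.16.
Overall E[X²] = 0.31·36.076 + 0.26·40.5 + 0.12·255.38 + 0.31·50.16 = 67.9088.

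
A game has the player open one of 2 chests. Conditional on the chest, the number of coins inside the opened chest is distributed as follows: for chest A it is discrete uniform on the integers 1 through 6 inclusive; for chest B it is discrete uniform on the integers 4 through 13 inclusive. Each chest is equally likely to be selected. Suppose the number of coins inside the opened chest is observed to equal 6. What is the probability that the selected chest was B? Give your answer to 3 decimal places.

Likelihoods P(X=6 | ·): A: 0.166667; B: 0.1.
Posterior ∝ prior × likelihood. Numerator for B: 0.5·0.1 = 0.05.
Normalizing constant: 0.5·0.166667 + 0.5·0.1 = 0.133333.
P(B | observation) = 0.05 / 0.133333 = 0.375.

0.375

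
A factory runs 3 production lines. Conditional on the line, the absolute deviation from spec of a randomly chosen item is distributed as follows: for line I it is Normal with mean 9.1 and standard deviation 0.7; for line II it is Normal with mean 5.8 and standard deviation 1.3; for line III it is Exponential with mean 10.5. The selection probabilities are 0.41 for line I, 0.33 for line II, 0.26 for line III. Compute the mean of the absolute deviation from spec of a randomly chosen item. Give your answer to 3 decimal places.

Component means — I: 9.1; II: 5.8; III: 10.5.
E[X] = 0.41·9.1 + 0.33·5.8 + 0.26·10.5 = 8.375.

8.375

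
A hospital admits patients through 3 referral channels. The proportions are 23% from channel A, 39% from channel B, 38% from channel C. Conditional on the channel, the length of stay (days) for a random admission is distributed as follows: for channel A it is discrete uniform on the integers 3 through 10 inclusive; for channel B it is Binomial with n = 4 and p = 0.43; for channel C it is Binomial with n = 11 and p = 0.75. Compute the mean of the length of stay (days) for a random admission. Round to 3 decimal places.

5.301

Component means — A: 6.5; B: 1.72; C: 8.25.
E[X] = 0.23·6.5 + 0.39·1.72 + 0.38·8.25 = 5.3008.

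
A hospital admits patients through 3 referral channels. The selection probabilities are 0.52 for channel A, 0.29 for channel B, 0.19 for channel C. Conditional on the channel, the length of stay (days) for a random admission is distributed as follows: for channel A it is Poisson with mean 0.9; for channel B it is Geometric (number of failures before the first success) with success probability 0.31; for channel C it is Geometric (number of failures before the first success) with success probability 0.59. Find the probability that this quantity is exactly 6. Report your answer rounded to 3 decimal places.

0.010

Conditional on each channel, P(X = 6): A: 0.000300094; B: 0.0334546; C: 0.00280256.
By total probability, P(X = 6) = 0.52·0.000300094 + 0.29·0.0334546 + 0.19·0.00280256 = 0.0103904.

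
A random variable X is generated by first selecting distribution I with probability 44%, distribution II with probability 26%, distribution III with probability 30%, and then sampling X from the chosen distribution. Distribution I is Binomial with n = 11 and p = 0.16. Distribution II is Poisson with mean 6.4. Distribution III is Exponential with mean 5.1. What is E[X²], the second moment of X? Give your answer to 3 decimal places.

For each component E[X²] = Var + (mean)², giving I: 4.576; II: 47.36; III: 52.02.
Overall E[X²] = 0.44·4.576 + 0.26·47.36 + 0.3·52.02 = 29.933.

29.933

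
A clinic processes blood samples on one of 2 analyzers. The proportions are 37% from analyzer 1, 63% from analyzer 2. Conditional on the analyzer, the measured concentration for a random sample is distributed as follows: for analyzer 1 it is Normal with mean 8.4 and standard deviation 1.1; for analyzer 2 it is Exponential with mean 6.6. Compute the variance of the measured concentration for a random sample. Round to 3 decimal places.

Per component, 1: μ=8.4, E[X²]=71.77; 2: μ=6.6, E[X²]=87.12.
E[X] = 0.37·8.4 + 0.63·6.6 = 7.266.
E[X²] = 0.37·71.77 + 0.63·87.12 = 81.4405.
Var(X) = E[X²] − (E[X])² = 81.4405 − 52.7948 = 28.6457.

28.646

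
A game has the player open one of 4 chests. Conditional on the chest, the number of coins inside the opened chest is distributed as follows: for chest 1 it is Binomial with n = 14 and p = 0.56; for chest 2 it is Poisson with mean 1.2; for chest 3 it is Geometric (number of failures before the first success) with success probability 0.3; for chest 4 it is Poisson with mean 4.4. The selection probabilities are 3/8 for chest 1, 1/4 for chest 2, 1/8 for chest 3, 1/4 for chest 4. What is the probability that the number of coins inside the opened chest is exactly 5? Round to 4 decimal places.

Conditional on each chest, P(X = 5): 1: 0.068152; 2: 0.00624556; 3: 0.050421; 4: 0.168728.
By total probability, P(X = 5) = 0.375·0.068152 + 0.25·0.00624556 + 0.125·0.050421 + 0.25·0.168728 = 0.0756029.

0.0756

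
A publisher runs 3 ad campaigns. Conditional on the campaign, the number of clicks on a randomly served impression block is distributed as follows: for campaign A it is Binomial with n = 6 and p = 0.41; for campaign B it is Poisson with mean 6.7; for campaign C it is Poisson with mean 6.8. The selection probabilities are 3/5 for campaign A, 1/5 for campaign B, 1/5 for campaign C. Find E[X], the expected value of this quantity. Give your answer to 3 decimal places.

4.176

Component means — A: 2.46; B: 6.7; C: 6.8.
E[X] = 0.6·2.46 + 0.2·6.7 + 0.2·6.8 = 4.176.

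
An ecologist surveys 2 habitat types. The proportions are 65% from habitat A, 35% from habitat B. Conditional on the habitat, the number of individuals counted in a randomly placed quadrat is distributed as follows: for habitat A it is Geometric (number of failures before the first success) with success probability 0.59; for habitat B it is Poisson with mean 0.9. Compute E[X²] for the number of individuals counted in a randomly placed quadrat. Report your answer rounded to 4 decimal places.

For each component E[X²] = Var + (mean)², giving A: 1.66073; B: 1.71.
Overall E[X²] = 0.65·1.66073 + 0.35·1.71 = 1.67797.

1.6780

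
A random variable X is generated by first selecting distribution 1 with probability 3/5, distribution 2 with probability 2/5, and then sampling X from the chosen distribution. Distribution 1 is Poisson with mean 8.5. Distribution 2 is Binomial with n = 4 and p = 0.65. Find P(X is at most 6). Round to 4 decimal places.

Conditional on each component, P(X ≤ 6): 1: 0.256178; 2: 1.
By total probability, P(X ≤ 6) = 0.6·0.256178 + 0.4·1 = 0.553707.

0.5537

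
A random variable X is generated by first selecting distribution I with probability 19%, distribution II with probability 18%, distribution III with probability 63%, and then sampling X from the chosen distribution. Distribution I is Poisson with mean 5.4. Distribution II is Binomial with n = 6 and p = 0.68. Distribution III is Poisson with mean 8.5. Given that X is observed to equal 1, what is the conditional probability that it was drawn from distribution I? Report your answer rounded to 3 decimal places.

0.566

Likelihoods P(X=1 | ·): I: 0.0243895; II: 0.0136902; III: 0.00172948.
Posterior ∝ prior × likelihood. Numerator for I: 0.19·0.0243895 = 0.00463401.
Normalizing constant: 0.19·0.0243895 + 0.18·0.0136902 + 0.63·0.00172948 = 0.00818782.
P(I | observation) = 0.00463401 / 0.00818782 = 0.565964.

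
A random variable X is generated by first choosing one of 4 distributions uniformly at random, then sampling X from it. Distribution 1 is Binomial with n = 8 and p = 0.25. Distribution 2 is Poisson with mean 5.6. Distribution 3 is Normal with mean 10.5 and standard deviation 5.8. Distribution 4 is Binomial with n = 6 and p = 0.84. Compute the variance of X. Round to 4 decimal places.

Per component, 1: μ=2, E[X²]=5.5; 2: μ=5.6, E[X²]=36.96; 3: μ=10.5, E[X²]=143.89; 4: μ=5.04, E[X²]=26.208.
E[X] = 0.25·2 + 0.25·5.6 + 0.25·10.5 + 0.25·5.04 = 5.785.
E[X²] = 0.25·5.5 + 0.25·36.96 + 0.25·143.89 + 0.25·26.208 = 53.1395.
Var(X) = E[X²] − (E[X])² = 53.1395 − 33.4662 = 19.6733.

19.6733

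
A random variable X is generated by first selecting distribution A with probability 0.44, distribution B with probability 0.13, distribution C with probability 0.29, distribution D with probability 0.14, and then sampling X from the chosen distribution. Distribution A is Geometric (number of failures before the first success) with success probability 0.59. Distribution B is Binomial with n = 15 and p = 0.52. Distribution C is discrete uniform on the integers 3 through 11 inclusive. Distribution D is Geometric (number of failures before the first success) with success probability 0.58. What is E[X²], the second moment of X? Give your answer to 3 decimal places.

25.518

For each component E[X²] = Var + (mean)², giving A: 1.66073; B: 64.584; C: 55.6667; D: 1.77289.
Overall E[X²] = 0.44·1.66073 + 0.13·64.584 + 0.29·55.6667 + 0.14·1.77289 = 25.5182.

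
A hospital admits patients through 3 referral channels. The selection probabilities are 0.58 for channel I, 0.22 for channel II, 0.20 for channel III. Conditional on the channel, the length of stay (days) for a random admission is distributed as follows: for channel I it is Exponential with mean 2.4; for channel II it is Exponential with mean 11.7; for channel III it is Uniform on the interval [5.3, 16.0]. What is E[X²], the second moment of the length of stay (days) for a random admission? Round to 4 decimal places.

For each component E[X²] = Var + (mean)², giving I: 11.52; II: 273.78; III: 122.963.
Overall E[X²] = 0.58·11.52 + 0.22·273.78 + 0.2·122.963 = 91.5059.

91.5059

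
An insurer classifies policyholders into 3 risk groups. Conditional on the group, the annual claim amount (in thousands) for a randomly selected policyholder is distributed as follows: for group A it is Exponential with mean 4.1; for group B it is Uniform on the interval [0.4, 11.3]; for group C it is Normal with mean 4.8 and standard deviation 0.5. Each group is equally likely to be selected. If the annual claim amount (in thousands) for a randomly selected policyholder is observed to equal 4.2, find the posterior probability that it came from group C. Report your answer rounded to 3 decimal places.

0.684

Likelihoods f(4.2 | ·): A: 0.0875647; B: 0.0917431; C: 0.388372.
Posterior ∝ prior × likelihood. Numerator for C: 0.333333·0.388372 = 0.129457.
Normalizing constant: 0.333333·0.0875647 + 0.333333·0.0917431 + 0.333333·0.388372 = 0.189227.
P(C | observation) = 0.129457 / 0.189227 = 0.684139.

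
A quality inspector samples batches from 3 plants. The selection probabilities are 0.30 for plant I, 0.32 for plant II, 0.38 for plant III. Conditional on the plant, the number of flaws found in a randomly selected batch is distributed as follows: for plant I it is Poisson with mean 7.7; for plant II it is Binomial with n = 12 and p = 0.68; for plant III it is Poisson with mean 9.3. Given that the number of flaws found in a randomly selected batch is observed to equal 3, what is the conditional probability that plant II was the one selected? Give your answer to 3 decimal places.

Likelihoods P(X=3 | ·): I: 0.0344551; II: 0.00243388; III: 0.0122563.
Posterior ∝ prior × likelihood. Numerator for II: 0.32·0.00243388 = 0.000778842.
Normalizing constant: 0.3·0.0344551 + 0.32·0.00243388 + 0.38·0.0122563 = 0.0157728.
P(II | observation) = 0.000778842 / 0.0157728 = 0.0493789.

0.049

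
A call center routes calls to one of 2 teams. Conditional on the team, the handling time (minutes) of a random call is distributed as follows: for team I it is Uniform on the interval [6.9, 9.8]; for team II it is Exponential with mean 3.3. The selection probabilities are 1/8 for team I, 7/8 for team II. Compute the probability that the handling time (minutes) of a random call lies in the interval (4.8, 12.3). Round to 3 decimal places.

0.308

Conditional on each team, P(4.8 < X < 12.3): I: 1; II: 0.209448.
By total probability, P(4.8 < X < 12.3) = 0.125·1 + 0.875·0.209448 = 0.308267.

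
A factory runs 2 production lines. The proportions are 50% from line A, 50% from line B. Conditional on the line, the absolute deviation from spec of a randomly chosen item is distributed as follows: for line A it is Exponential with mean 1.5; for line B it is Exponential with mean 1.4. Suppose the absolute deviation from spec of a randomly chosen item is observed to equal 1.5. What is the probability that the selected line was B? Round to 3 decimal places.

0.499

Likelihoods f(1.5 | ·): A: 0.245253; B: 0.244656.
Posterior ∝ prior × likelihood. Numerator for B: 0.5·0.244656 = 0.122328.
Normalizing constant: 0.5·0.245253 + 0.5·0.244656 = 0.244955.
P(B | observation) = 0.122328 / 0.244955 = 0.499391.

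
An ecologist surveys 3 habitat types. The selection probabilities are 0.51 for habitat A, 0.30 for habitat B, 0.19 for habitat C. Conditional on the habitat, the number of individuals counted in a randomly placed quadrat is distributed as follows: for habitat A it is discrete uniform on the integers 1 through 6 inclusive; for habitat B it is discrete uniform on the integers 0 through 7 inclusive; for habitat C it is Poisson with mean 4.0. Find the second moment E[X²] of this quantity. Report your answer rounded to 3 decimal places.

For each component E[X²] = Var + (mean)², giving A: 15.1667; B: 17.5; C: 20.
Overall E[X²] = 0.51·15.1667 + 0.3·17.5 + 0.19·20 = 16.785.

16.785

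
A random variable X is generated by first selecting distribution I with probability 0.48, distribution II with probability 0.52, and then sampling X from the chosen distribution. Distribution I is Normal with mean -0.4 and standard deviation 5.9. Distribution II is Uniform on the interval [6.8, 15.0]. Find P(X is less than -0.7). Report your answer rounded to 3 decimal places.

Conditional on each component, P(X < -0.7): I: 0.479724; II: 0.
By total probability, P(X < -0.7) = 0.48·0.479724 + 0.52·0 = 0.230267.

0.230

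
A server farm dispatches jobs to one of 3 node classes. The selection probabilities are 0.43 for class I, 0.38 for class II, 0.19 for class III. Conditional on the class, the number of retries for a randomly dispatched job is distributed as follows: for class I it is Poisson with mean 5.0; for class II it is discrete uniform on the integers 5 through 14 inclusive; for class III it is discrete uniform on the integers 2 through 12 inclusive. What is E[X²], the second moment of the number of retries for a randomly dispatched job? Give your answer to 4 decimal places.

For each component E[X²] = Var + (mean)², giving I: 30; II: 98.5; III: 59.
Overall E[X²] = 0.43·30 + 0.38·98.5 + 0.19·59 = 61.54.

61.5400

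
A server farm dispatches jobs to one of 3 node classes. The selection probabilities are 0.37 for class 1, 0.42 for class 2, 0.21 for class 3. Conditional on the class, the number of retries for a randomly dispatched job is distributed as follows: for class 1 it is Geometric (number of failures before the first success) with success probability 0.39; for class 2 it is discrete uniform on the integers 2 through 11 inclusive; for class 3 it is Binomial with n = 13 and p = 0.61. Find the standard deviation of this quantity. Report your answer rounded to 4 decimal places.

3.5656

Per component, 1: μ=1.5641, E[X²]=6.45694; 2: μ=6.5, E[X²]=50.5; 3: μ=7.93, E[X²]=65.9776.
E[X] = 0.37·1.5641 + 0.42·6.5 + 0.21·7.93 = 4.97402.
E[X²] = 0.37·6.45694 + 0.42·50.5 + 0.21·65.9776 = 37.4544.
Var(X) = E[X²] − (E[X])² = 37.4544 − 24.7409 = 12.7135.
SD(X) = √12.7135 = 3.5656.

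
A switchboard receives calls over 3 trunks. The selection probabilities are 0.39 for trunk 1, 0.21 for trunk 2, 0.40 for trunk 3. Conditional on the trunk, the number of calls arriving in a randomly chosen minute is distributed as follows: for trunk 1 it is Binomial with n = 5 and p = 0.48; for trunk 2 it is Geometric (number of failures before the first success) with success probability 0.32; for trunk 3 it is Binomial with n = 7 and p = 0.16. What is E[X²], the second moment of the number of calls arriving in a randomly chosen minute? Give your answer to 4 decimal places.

5.9540

For each component E[X²] = Var + (mean)², giving 1: 7.008; 2: 11.1562; 3: 2.1952.
Overall E[X²] = 0.39·7.008 + 0.21·11.1562 + 0.4·2.1952 = 5.95401.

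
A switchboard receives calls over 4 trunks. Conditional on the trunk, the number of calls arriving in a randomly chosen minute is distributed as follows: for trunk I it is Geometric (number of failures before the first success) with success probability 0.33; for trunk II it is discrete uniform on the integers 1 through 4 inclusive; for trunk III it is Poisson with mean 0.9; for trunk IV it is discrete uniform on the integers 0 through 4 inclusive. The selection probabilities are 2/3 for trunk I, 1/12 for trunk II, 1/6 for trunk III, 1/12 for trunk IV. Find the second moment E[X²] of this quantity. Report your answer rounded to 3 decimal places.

8.260

For each component E[X²] = Var + (mean)², giving I: 10.2746; II: 7.5; III: 1.71; IV: 6.
Overall E[X²] = 0.666667·10.2746 + 0.0833333·7.5 + 0.166667·1.71 + 0.0833333·6 = 8.25971.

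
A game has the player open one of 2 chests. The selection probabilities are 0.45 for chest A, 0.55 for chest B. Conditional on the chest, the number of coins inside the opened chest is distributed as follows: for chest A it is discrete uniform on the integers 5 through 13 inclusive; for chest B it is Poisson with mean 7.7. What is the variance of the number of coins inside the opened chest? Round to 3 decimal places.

Per component, A: μ=9, E[X²]=87.6667; B: μ=7.7, E[X²]=66.99.
E[X] = 0.45·9 + 0.55·7.7 = 8.285.
E[X²] = 0.45·87.6667 + 0.55·66.99 = 76.2945.
Var(X) = E[X²] − (E[X])² = 76.2945 − 68.6412 = 7.65328.

7.653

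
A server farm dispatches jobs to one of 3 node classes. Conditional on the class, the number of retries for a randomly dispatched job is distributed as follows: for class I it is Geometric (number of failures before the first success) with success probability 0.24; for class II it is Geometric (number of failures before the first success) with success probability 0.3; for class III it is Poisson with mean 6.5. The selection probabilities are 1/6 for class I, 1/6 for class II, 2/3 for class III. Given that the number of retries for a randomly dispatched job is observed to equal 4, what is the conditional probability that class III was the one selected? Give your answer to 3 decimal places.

0.746

Likelihoods P(X=4 | ·): I: 0.0800692; II: 0.07203; III: 0.111822.
Posterior ∝ prior × likelihood. Numerator for III: 0.666667·0.111822 = 0.0745481.
Normalizing constant: 0.166667·0.0800692 + 0.166667·0.07203 + 0.666667·0.111822 = 0.099898.
P(III | observation) = 0.0745481 / 0.099898 = 0.746242.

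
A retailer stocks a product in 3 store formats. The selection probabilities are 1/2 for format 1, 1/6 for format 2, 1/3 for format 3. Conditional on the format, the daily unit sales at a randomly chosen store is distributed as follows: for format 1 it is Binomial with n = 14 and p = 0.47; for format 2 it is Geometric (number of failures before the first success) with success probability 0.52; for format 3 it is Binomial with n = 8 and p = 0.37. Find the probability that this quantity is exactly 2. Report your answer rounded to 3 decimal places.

Conditional on each format, P(X = 2): 1: 0.00987524; 2: 0.119808; 3: 0.239665.
By total probability, P(X = 2) = 0.5·0.00987524 + 0.166667·0.119808 + 0.333333·0.239665 = 0.104794.

0.105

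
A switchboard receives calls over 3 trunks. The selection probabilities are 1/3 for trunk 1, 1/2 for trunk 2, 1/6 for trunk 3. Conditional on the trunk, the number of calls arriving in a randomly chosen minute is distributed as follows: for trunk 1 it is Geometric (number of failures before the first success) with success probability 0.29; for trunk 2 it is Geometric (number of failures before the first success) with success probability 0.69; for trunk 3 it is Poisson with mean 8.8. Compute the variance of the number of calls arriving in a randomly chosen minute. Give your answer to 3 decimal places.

13.325

Per component, 1: μ=2.44828, E[X²]=14.4364; 2: μ=0.449275, E[X²]=0.852972; 3: μ=8.8, E[X²]=86.24.
E[X] = 0.333333·2.44828 + 0.5·0.449275 + 0.166667·8.8 = 2.5074.
E[X²] = 0.333333·14.4364 + 0.5·0.852972 + 0.166667·86.24 = 19.6119.
Var(X) = E[X²] − (E[X])² = 19.6119 − 6.28704 = 13.3249.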